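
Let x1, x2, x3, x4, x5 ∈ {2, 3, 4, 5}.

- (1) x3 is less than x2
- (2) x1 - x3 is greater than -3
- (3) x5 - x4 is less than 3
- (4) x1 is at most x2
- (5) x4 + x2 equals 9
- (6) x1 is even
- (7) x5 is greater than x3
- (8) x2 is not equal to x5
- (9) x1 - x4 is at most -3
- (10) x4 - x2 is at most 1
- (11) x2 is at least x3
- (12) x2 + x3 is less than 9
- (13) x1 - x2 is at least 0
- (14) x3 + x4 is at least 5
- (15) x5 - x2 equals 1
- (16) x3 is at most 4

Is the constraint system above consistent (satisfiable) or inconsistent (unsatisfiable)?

Constraints 9, 10, and 13 give x1 − x2 ≥ 0, x2 − x4 ≥ -1, x4 − x1 ≥ 3.
Adding all 3 inequalities: the left sides telescope to 0, and the right sides sum to 0 + (-1) + 3 = 2. So 0 ≥ 2, which is false.

Unsatisfiable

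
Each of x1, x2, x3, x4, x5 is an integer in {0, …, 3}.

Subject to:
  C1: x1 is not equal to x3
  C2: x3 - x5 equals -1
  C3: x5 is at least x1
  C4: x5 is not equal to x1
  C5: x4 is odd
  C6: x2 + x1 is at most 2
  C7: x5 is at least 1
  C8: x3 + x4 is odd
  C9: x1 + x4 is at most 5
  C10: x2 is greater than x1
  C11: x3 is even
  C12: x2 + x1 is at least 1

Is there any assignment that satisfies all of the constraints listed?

Satisfiable

Take x1 = 0, x2 = 2, x3 = 2, x4 = 3, x5 = 3. Then constraint 2: x3 - x5 = -1; constraint 6: x2 + x1 = 2; constraint 9: x1 + x4 = 3, and every other listed constraint is also met.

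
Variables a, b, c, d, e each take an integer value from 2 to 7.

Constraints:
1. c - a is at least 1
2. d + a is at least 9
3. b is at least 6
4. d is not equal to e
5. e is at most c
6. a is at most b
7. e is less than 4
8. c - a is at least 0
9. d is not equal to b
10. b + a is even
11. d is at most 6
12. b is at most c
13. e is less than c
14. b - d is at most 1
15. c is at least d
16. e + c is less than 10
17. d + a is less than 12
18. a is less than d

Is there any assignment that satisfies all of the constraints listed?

Setting (a, b, c, d, e) = (4, 6, 7, 5, 2) satisfies everything: constraint 1: c - a = 3; constraint 2: d + a = 9, and the others follow.

Satisfiable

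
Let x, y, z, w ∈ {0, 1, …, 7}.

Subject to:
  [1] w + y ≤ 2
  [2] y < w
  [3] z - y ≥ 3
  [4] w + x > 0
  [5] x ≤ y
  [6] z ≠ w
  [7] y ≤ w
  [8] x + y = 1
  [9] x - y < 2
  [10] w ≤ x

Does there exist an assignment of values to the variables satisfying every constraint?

Unsatisfiable

Constraints 2, 5, and 10 give w ≤ x, x ≤ y, y < w. Chaining: w ≤ x ≤ y < w, which forces w < w — impossible.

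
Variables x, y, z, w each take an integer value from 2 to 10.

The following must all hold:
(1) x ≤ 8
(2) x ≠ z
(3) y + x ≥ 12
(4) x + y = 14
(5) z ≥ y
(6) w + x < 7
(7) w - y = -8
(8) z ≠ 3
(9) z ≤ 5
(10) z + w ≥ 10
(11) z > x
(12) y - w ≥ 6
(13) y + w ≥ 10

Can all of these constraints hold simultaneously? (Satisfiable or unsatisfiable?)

From constraint 1: x ≤ 8. From constraints 5 and 9: y ≤ z ≤ 5. Hence x + y ≤ 13. But constraint 4 requires x + y = 14, and 14 > 13. Contradiction.

Unsatisfiable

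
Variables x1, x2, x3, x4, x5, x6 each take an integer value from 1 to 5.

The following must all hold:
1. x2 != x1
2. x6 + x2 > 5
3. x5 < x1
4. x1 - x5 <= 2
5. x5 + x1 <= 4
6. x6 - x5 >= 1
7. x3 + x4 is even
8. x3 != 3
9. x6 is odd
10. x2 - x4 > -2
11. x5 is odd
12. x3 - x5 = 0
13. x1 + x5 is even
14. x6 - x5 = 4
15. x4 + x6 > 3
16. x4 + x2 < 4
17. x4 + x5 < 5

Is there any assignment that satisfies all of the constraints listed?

Satisfiable

Try x1 = 3, x2 = 1, x3 = 1, x4 = 1, x5 = 1, x6 = 5.
Check constraint 2: x6 + x2 = 6; constraint 4: x1 - x5 = 2; constraint 5: x5 + x1 = 4. The remaining constraints are straightforward to verify.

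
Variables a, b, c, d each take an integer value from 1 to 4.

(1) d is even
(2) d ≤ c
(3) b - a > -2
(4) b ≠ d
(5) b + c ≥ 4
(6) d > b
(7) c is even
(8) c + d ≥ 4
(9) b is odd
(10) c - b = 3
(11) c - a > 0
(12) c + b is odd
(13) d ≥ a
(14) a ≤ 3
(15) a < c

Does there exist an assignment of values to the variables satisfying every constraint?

Take a = 1, b = 1, c = 4, d = 2. Then constraint 3: b - a = 0; constraint 5: b + c = 5, and every other listed constraint is also met.

Satisfiable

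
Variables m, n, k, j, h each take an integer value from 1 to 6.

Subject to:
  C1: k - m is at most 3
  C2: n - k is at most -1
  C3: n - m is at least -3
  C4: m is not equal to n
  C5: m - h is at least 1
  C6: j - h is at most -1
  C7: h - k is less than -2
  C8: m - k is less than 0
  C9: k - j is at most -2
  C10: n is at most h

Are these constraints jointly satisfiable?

Unsatisfiable

Constraints 2, 3, 5, 6, and 9 give j − k ≥ 2, k − n ≥ 1, n − m ≥ -3, m − h ≥ 1, h − j ≥ 1.
Adding all 5 inequalities: the left sides telescope to 0, and the right sides sum to 2 + 1 + (-3) + 1 + 1 = 2. So 0 ≥ 2, which is false.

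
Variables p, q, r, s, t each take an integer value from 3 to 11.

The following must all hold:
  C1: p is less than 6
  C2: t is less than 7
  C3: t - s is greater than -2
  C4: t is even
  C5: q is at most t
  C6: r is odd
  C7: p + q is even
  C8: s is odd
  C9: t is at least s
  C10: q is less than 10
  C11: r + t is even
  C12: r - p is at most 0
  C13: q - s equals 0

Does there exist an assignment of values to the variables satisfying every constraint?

Unsatisfiable

Constraint 6 makes r odd and constraint 4 makes t even, so r + t must be odd. Constraint 11 says r + t is even — contradiction.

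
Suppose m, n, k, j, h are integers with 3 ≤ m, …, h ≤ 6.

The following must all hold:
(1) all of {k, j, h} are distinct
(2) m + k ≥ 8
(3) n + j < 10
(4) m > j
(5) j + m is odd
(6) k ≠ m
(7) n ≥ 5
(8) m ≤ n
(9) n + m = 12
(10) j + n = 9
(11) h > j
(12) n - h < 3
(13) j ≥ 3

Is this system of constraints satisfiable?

Satisfiable

Try m = 6, n = 6, k = 4, j = 3, h = 6.
Check constraint 2: m + k = 10; constraint 3: n + j = 9; constraint 9: n + m = 12. The remaining constraints are straightforward to verify.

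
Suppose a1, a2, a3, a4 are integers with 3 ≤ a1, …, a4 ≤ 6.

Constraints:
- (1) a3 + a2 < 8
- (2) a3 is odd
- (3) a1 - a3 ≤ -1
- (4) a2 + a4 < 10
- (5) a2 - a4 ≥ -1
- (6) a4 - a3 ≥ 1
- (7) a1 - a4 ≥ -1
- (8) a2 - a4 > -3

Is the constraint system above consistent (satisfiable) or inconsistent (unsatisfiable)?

Constraints 3, 6, and 7 give a3 − a1 ≥ 1, a1 − a4 ≥ -1, a4 − a3 ≥ 1.
Adding all 3 inequalities: the left sides telescope to 0, and the right sides sum to 1 + (-1) + 1 = 1. So 0 ≥ 1, which is false.

Unsatisfiable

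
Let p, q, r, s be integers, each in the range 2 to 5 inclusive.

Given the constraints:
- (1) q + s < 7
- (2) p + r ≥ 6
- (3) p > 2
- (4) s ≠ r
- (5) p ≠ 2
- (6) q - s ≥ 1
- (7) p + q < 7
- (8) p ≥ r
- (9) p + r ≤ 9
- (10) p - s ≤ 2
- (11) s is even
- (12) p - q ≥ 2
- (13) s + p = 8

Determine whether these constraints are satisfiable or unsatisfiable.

Unsatisfiable

Constraints 6, 10, and 12 give p − q ≥ 2, q − s ≥ 1, s − p ≥ -2.
Adding all 3 inequalities: the left sides telescope to 0, and the right sides sum to 2 + 1 + (-2) = 1. So 0 ≥ 1, which is false.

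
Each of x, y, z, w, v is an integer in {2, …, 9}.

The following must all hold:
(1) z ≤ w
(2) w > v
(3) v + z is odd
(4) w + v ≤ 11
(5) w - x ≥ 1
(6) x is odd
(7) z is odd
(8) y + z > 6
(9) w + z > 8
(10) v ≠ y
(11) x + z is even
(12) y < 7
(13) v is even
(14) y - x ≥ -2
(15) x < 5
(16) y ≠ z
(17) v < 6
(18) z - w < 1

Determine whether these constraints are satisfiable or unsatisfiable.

One satisfying assignment is x = 3, y = 4, z = 5, w = 6, v = 2.
For the less obvious constraints — constraint 4: w + v = 8; constraint 5: w - x = 3; constraint 8: y + z = 9 — and the others hold by inspection.

Satisfiable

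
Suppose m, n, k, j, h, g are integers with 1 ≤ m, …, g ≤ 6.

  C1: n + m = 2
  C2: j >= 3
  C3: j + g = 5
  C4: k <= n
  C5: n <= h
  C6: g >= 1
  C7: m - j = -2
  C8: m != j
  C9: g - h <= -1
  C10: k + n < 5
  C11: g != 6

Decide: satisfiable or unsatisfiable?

One satisfying assignment is m = 1, n = 1, k = 1, j = 3, h = 4, g = 2.
For the less obvious constraints — constraint 1: n + m = 2; constraint 3: j + g = 5; constraint 7: m - j = -2 — and the others hold by inspection.

Satisfiable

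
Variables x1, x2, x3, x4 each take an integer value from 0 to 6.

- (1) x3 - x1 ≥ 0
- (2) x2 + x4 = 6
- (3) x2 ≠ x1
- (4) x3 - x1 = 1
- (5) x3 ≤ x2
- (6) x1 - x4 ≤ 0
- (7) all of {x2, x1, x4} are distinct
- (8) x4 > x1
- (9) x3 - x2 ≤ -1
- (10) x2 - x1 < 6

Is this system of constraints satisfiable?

Take x1 = 0, x2 = 5, x3 = 1, x4 = 1. Then constraint 1: x3 - x1 = 1; constraint 2: x2 + x4 = 6; constraint 4: x3 - x1 = 1, and every other listed constraint is also met.

Satisfiable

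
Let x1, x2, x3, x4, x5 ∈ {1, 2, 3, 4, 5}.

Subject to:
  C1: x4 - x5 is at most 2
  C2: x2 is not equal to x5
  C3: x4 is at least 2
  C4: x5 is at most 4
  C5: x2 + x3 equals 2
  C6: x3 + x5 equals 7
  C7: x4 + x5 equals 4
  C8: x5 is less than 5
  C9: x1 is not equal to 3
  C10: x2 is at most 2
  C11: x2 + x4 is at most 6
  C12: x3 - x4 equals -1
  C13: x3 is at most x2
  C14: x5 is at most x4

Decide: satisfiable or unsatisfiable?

Unsatisfiable

From constraints 10 and 13: x3 ≤ x2 ≤ 2. From constraint 4: x5 ≤ 4. Hence x3 + x5 ≤ 6. But constraint 6 requires x3 + x5 = 7, and 7 > 6. Contradiction.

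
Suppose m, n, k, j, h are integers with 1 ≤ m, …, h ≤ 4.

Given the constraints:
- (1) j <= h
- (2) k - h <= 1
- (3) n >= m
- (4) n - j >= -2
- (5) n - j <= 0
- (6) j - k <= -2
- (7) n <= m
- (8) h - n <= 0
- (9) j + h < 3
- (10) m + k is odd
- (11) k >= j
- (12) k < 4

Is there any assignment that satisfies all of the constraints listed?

Unsatisfiable

Constraints 2, 5, 6, and 8 give k − j ≥ 2, j − n ≥ 0, n − h ≥ 0, h − k ≥ -1.
Adding all 4 inequalities: the left sides telescope to 0, and the right sides sum to 2 + 0 + 0 + (-1) = 1. So 0 ≥ 1, which is false.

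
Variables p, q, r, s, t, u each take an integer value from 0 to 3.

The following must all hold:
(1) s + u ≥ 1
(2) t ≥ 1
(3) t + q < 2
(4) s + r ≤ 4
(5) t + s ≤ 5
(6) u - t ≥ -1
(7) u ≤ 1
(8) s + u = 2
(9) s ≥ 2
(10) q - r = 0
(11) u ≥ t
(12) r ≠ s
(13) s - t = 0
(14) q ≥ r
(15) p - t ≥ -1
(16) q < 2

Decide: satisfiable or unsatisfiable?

Unsatisfiable

From constraint 9: s ≥ 2. From constraints 2 and 11: u ≥ t ≥ 1. Hence s + u ≥ 3. But constraint 8 requires s + u = 2, and 2 < 3. Contradiction.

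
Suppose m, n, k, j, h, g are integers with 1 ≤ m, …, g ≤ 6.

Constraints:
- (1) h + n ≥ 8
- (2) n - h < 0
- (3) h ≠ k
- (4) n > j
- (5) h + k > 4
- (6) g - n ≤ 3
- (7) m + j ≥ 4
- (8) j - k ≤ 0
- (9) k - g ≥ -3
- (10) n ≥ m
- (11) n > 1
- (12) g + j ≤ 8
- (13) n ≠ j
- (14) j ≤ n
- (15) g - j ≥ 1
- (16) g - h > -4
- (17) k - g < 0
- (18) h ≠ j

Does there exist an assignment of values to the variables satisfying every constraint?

Try m = 3, n = 4, k = 1, j = 1, h = 5, g = 4.
Check constraint 1: h + n = 9; constraint 2: n - h = -1. The remaining constraints are straightforward to verify.

Satisfiable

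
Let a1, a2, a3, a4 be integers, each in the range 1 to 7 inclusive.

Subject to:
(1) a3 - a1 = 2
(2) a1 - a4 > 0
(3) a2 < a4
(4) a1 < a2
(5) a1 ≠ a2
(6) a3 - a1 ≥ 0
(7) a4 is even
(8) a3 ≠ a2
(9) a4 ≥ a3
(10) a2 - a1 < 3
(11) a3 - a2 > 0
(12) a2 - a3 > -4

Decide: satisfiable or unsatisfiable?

Constraints 2, 4, 9, and 11 give a3 ≤ a4, a4 < a1, a1 < a2, a2 < a3. Chaining: a3 ≤ a4 < a1 < a2 < a3, which forces a3 < a3 — impossible.

Unsatisfiable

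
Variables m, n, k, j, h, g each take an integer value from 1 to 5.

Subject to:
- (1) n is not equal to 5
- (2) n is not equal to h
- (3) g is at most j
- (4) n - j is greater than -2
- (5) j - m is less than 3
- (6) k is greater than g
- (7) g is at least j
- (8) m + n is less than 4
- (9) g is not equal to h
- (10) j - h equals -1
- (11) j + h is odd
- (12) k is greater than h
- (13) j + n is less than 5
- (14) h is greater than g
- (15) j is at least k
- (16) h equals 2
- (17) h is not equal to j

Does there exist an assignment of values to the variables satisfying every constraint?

Constraints 6, 7, and 15 give g < k, k ≤ j, j ≤ g. Chaining: g < k ≤ j ≤ g, which forces g < g — impossible.

Unsatisfiable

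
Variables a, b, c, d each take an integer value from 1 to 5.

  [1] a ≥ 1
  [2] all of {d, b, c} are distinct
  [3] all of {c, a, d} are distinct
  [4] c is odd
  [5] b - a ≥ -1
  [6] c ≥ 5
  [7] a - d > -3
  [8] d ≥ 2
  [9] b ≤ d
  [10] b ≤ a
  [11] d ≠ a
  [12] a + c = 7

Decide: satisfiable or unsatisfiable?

The assignment a = 2, b = 1, c = 5, d = 4 works:
  constraint 5 holds since b - a = -1.
  constraint 7 holds since a - d = -2.
  constraint 12 holds since a + c = 7.
The rest check out directly.

Satisfiable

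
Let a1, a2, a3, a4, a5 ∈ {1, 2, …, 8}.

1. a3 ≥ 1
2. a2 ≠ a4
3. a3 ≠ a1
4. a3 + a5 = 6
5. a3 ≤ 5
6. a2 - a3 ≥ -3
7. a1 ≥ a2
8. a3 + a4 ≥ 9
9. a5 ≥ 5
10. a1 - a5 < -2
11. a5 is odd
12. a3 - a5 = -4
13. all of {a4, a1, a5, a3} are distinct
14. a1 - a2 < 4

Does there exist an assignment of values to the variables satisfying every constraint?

Satisfiable

Try a1 = 2, a2 = 1, a3 = 1, a4 = 8, a5 = 5.
Check constraint 4: a3 + a5 = 6; constraint 6: a2 - a3 = 0; constraint 8: a3 + a4 = 9. The remaining constraints are straightforward to verify.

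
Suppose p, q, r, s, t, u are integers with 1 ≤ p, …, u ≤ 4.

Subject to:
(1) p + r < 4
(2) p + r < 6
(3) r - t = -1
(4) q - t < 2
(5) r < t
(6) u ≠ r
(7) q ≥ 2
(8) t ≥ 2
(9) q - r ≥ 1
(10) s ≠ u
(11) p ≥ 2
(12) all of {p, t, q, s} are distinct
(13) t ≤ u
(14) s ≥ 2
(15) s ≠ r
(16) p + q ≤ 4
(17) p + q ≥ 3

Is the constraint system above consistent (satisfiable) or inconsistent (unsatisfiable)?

Constraints 7, 8, 11, and 14 confine each of p, t, q, s to the 3 values {2, …, 4} (the domain already gives each ≤ 4).
Constraint 12 requires all 4 of them to be distinct, but only 3 values are available — impossible by the pigeonhole principle.

Unsatisfiable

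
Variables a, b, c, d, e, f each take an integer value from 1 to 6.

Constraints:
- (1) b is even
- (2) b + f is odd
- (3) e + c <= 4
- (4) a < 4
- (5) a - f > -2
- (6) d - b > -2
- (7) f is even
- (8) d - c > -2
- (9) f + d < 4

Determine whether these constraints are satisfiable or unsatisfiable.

Constraint 1 makes b even and constraint 7 makes f even, so b + f must be even. Constraint 2 says b + f is odd — contradiction.

Unsatisfiable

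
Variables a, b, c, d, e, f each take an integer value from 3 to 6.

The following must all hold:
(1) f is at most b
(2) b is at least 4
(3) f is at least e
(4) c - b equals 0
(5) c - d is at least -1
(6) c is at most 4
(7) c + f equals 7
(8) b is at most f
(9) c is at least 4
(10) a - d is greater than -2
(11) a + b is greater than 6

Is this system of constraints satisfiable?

Unsatisfiable

From constraint 9: c ≥ 4. From constraints 2 and 8: f ≥ b ≥ 4. Hence c + f ≥ 8. But constraint 7 requires c + f = 7, and 7 < 8. Contradiction.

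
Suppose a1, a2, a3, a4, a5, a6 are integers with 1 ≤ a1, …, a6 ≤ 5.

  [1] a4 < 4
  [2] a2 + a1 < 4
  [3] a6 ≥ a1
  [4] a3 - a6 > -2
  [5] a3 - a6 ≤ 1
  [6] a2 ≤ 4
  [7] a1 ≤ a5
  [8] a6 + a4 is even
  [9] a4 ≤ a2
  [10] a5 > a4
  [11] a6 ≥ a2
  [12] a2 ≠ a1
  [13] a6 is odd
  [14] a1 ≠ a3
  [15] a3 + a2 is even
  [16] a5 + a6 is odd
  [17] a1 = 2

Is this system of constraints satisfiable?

One satisfying assignment is a1 = 2, a2 = 1, a3 = 5, a4 = 1, a5 = 4, a6 = 5.
For the less obvious constraints — constraint 2: a2 + a1 = 3; constraint 4: a3 - a6 = 0; constraint 5: a3 - a6 = 0 — and the others hold by inspection.

Satisfiable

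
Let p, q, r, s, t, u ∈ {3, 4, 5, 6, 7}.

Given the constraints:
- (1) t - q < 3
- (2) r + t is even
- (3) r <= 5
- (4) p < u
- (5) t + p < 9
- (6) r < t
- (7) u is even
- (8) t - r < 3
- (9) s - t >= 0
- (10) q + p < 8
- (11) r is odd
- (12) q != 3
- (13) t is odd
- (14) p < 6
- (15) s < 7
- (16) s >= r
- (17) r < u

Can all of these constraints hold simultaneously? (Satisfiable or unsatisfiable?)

Setting (p, q, r, s, t, u) = (3, 4, 3, 5, 5, 4) satisfies everything: constraint 1: t - q = 1; constraint 5: t + p = 8, and the others follow.

Satisfiable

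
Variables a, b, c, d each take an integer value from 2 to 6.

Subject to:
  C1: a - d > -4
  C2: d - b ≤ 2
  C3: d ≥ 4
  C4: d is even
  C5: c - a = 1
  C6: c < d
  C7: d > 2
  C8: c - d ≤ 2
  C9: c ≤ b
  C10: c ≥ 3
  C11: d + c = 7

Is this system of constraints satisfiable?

The assignment a = 2, b = 4, c = 3, d = 4 works:
  constraint 1 holds since a - d = -2.
  constraint 2 holds since d - b = 0.
The rest check out directly.

Satisfiable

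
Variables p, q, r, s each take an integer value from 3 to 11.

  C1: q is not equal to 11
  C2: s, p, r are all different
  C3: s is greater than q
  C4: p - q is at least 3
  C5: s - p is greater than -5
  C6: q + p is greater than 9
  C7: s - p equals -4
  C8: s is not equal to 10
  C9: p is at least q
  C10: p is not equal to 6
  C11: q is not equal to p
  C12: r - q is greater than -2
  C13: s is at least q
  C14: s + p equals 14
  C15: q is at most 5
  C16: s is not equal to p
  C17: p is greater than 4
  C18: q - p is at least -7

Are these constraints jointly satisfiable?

Satisfiable

One satisfying assignment is p = 9, q = 3, r = 3, s = 5.
For the less obvious constraints — constraint 4: p - q = 6; constraint 5: s - p = -4 — and the others hold by inspection.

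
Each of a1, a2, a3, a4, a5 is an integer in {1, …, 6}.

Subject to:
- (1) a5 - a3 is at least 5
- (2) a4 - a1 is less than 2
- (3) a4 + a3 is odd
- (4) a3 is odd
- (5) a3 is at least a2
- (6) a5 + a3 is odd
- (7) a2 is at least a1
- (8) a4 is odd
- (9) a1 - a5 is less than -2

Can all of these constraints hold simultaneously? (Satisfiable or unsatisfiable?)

Unsatisfiable

Constraint 8 makes a4 odd and constraint 4 makes a3 odd, so a4 + a3 must be even. Constraint 3 says a4 + a3 is odd — contradiction.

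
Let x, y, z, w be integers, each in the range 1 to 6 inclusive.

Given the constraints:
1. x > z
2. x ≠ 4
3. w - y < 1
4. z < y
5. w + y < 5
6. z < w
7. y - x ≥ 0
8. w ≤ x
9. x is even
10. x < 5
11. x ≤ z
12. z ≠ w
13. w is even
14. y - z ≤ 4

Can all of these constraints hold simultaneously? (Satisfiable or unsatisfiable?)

Constraints 6, 8, and 11 give w ≤ x, x ≤ z, z < w. Chaining: w ≤ x ≤ z < w, which forces w < w — impossible.

Unsatisfiable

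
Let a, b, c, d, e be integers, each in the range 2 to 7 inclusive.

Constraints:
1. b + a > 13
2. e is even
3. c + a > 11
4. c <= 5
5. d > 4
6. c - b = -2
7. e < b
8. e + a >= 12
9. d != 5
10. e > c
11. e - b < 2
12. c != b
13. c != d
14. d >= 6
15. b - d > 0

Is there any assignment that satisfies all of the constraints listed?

Satisfiable

One satisfying assignment is a = 7, b = 7, c = 5, d = 6, e = 6.
For the less obvious constraints — constraint 1: b + a = 14; constraint 3: c + a = 12; constraint 6: c - b = -2 — and the others hold by inspection.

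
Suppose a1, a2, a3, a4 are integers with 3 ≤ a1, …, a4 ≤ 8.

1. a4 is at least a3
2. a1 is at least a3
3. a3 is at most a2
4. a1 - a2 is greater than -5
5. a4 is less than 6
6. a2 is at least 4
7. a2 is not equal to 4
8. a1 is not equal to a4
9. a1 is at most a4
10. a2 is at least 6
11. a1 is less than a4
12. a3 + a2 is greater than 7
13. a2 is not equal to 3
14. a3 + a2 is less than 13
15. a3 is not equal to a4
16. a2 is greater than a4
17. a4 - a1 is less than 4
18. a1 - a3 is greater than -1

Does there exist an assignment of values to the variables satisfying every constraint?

Satisfiable

Setting (a1, a2, a3, a4) = (3, 7, 3, 4) satisfies everything: constraint 4: a1 - a2 = -4; constraint 12: a3 + a2 = 10, and the others follow.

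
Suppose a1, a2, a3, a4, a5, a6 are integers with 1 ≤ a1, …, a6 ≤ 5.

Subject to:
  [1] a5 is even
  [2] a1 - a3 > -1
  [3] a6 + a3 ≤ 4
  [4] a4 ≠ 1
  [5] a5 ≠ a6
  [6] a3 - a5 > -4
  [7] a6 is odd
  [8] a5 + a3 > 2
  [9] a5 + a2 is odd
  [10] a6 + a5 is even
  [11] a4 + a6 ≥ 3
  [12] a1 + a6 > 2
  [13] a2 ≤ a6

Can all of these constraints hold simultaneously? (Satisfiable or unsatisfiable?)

Constraint 7 makes a6 odd and constraint 1 makes a5 even, so a6 + a5 must be odd. Constraint 10 says a6 + a5 is even — contradiction.

Unsatisfiable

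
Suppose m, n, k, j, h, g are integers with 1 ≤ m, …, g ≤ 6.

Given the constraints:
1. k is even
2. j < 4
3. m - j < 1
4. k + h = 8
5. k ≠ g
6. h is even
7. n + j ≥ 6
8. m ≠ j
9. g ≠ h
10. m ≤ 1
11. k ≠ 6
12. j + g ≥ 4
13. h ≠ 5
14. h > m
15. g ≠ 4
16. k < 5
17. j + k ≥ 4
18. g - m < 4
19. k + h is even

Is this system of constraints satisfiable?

Take m = 1, n = 3, k = 2, j = 3, h = 6, g = 3. Then constraint 3: m - j = -2; constraint 4: k + h = 8, and every other listed constraint is also met.

Satisfiable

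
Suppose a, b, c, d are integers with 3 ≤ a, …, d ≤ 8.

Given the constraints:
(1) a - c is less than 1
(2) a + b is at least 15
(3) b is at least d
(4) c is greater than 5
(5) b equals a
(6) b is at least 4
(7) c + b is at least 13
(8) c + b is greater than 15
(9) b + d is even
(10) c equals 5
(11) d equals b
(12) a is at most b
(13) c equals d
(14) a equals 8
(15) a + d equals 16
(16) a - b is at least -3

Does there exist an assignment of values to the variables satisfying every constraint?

Unsatisfiable

Constraint 10 fixes c = 5 and constraint 14 fixes a = 8. Constraints 5, 11, and 13 give c = d = b = a, so c = a. But 5 ≠ 8 — contradiction.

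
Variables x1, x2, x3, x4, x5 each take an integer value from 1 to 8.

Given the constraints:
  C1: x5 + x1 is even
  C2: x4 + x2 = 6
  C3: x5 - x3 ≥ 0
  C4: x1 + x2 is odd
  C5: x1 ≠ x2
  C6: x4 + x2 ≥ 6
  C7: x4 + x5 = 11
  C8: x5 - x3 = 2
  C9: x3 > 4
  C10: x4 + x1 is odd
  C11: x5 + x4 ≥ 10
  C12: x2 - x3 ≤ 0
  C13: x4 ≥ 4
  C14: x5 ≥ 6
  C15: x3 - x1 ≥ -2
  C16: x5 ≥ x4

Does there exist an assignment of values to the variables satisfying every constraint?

The assignment x1 = 5, x2 = 2, x3 = 5, x4 = 4, x5 = 7 works:
  constraint 2 holds since x4 + x2 = 6.
  constraint 3 holds since x5 - x3 = 2.
The rest check out directly.

Satisfiable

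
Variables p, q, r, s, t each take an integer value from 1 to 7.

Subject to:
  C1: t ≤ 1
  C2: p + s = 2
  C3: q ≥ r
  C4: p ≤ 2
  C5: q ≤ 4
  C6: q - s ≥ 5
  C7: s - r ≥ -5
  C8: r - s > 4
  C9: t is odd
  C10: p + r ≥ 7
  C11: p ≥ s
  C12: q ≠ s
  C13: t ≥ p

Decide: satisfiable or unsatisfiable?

From constraints 1 and 13: p ≤ t ≤ 1. From constraints 3 and 5: r ≤ q ≤ 4. Hence p + r ≤ 5. But constraint 10 requires p + r ≥ 7, and 7 > 5. Contradiction.

Unsatisfiable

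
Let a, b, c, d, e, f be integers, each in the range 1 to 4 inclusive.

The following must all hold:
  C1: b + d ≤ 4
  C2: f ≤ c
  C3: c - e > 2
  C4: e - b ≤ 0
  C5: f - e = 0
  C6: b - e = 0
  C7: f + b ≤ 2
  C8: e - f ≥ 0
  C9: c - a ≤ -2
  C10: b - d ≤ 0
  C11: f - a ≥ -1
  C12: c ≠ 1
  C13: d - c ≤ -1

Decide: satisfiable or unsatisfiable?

Constraints 4, 8, 9, 10, 11, and 13 give a − c ≥ 2, c − d ≥ 1, d − b ≥ 0, b − e ≥ 0, e − f ≥ 0, f − a ≥ -1.
Adding all 6 inequalities: the left sides telescope to 0, and the right sides sum to 2 + 1 + 0 + 0 + 0 + (-1) = 2. So 0 ≥ 2, which is false.

Unsatisfiable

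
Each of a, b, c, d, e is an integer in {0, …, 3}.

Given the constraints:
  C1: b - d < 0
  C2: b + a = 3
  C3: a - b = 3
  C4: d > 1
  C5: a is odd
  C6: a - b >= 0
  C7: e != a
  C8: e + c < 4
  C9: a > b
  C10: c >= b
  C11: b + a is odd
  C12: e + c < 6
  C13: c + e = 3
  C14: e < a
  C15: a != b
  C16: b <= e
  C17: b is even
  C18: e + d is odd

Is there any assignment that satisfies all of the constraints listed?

Satisfiable

The assignment a = 3, b = 0, c = 3, d = 3, e = 0 works:
  constraint 1 holds since b - d = -3.
  constraint 2 holds since b + a = 3.
  constraint 3 holds since a - b = 3.
The rest check out directly.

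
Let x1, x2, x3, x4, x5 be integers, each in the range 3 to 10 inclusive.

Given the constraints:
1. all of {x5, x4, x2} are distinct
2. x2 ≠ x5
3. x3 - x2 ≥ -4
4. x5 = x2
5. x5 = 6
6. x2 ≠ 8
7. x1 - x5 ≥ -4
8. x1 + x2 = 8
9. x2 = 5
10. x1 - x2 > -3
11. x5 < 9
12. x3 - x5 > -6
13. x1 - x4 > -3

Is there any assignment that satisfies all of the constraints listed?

Unsatisfiable

Constraint 5 fixes x5 = 6 and constraint 9 fixes x2 = 5, but constraint 4 requires x5 = x2. Since 6 ≠ 5, contradiction.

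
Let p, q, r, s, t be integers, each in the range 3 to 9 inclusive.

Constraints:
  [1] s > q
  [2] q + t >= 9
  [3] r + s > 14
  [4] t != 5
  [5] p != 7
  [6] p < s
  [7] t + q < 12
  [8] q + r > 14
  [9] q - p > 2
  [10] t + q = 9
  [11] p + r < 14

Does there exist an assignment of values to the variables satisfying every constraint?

Satisfiable

Try p = 3, q = 6, r = 9, s = 8, t = 3.
Check constraint 2: q + t = 9; constraint 3: r + s = 17; constraint 7: t + q = 9. The remaining constraints are straightforward to verify.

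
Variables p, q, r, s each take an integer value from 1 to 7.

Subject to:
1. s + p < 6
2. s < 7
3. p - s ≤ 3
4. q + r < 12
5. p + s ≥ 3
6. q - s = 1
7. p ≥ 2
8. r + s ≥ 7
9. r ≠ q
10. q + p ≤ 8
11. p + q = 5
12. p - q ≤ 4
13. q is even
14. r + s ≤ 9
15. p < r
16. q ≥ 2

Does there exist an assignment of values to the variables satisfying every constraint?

Satisfiable

The assignment p = 3, q = 2, r = 7, s = 1 works:
  constraint 1 holds since s + p = 4.
  constraint 3 holds since p - s = 2.
The rest check out directly.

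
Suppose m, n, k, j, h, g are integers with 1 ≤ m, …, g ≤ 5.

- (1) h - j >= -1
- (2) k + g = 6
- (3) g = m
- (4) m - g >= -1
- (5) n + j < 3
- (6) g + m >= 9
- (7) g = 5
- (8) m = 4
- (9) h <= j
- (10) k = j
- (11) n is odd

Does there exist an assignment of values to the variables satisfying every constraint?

Unsatisfiable

Constraint 7 fixes g = 5 and constraint 8 fixes m = 4, but constraint 3 requires g = m. Since 5 ≠ 4, contradiction.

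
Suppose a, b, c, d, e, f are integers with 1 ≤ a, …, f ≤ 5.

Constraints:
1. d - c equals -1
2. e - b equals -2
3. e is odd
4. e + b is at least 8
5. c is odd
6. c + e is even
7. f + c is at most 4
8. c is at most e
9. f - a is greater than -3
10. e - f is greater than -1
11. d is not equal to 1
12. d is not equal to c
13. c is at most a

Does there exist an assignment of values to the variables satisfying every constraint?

Satisfiable

Try a = 3, b = 5, c = 3, d = 2, e = 3, f = 1.
Check constraint 1: d - c = -1; constraint 2: e - b = -2; constraint 4: e + b = 8. The remaining constraints are straightforward to verify.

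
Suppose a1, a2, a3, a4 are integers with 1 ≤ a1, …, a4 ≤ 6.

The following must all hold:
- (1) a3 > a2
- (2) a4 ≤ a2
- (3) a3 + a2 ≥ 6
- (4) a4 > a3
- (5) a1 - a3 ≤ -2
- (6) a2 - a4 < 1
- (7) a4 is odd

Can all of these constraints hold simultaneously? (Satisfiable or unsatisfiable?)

Unsatisfiable

Constraints 1, 2, and 4 give a4 ≤ a2, a2 < a3, a3 < a4. Chaining: a4 ≤ a2 < a3 < a4, which forces a4 < a4 — impossible.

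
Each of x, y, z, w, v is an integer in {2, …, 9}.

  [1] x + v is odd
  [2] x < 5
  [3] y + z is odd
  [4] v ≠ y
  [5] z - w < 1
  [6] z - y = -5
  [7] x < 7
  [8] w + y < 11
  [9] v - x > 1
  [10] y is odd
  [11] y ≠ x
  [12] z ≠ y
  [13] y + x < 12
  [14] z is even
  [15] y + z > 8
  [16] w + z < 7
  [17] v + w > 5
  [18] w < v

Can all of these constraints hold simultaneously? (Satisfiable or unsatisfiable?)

Satisfiable

Try x = 2, y = 7, z = 2, w = 2, v = 5.
Check constraint 5: z - w = 0; constraint 6: z - y = -5; constraint 8: w + y = 9. The remaining constraints are straightforward to verify.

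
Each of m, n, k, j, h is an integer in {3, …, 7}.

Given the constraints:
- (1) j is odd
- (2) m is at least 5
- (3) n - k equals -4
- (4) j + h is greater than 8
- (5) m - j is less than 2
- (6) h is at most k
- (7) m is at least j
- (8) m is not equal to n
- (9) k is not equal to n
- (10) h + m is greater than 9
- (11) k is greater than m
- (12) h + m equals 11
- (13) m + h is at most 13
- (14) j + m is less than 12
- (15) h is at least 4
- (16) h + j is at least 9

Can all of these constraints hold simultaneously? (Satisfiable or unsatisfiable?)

The assignment m = 6, n = 3, k = 7, j = 5, h = 5 works:
  constraint 3 holds since n - k = -4.
  constraint 4 holds since j + h = 10.
  constraint 5 holds since m - j = 1.
The rest check out directly.

Satisfiable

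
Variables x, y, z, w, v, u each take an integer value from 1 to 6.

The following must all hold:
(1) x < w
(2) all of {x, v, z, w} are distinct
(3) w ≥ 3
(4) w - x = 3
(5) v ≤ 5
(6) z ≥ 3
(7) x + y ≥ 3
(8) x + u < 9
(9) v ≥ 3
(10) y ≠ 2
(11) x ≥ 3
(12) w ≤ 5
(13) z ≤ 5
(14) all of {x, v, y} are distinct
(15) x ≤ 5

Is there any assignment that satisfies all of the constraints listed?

Unsatisfiable

Constraints 3, 5, 6, 9, 11, 12, 13, and 15 confine each of x, v, z, w to the 3 values {3, …, 5}.
Constraint 2 requires all 4 of them to be distinct, but only 3 values are available — impossible by the pigeonhole principle.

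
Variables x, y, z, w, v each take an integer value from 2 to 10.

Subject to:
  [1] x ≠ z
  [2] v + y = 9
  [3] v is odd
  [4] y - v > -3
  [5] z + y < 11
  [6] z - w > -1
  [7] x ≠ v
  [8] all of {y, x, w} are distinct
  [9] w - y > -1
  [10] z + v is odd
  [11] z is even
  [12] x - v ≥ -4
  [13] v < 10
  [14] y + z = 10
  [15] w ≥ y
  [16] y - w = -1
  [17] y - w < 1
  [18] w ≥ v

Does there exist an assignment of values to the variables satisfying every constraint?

Satisfiable

One satisfying assignment is x = 3, y = 4, z = 6, w = 5, v = 5.
For the less obvious constraints — constraint 2: v + y = 9; constraint 4: y - v = -1; constraint 5: z + y = 10 — and the others hold by inspection.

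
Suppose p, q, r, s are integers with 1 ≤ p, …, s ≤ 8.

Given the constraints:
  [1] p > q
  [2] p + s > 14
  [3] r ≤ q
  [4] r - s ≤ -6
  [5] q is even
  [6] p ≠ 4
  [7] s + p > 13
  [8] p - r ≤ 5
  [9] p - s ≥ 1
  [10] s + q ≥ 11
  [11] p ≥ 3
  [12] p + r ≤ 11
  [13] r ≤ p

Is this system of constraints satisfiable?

Constraints 4, 8, and 9 give s − r ≥ 6, r − p ≥ -5, p − s ≥ 1.
Adding all 3 inequalities: the left sides telescope to 0, and the right sides sum to 6 + (-5) + 1 = 2. So 0 ≥ 2, which is false.

Unsatisfiable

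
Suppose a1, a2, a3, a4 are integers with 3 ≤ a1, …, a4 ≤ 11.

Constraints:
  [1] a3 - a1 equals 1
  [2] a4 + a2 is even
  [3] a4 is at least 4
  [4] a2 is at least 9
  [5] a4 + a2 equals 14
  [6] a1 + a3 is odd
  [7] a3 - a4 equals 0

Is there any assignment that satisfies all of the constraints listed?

Satisfiable

Setting (a1, a2, a3, a4) = (3, 10, 4, 4) satisfies everything: constraint 1: a3 - a1 = 1; constraint 5: a4 + a2 = 14, and the others follow.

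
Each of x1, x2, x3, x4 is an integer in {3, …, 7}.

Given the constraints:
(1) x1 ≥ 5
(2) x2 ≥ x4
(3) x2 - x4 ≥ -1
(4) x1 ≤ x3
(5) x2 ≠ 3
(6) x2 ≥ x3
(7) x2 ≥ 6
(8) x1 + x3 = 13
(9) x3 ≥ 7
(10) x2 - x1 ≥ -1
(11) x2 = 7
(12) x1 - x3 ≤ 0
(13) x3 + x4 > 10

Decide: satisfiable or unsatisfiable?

Satisfiable

Setting (x1, x2, x3, x4) = (6, 7, 7, 6) satisfies everything: constraint 3: x2 - x4 = 1; constraint 8: x1 + x3 = 13, and the others follow.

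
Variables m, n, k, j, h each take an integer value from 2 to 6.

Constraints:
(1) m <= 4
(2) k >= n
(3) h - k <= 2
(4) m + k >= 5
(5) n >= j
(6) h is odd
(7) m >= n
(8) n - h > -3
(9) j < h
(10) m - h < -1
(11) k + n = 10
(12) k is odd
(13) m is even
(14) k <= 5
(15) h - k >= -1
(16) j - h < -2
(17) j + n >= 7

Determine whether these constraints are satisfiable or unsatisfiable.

From constraint 14: k ≤ 5. From constraints 1 and 7: n ≤ m ≤ 4. Hence k + n ≤ 9. But constraint 11 requires k + n = 10, and 10 > 9. Contradiction.

Unsatisfiable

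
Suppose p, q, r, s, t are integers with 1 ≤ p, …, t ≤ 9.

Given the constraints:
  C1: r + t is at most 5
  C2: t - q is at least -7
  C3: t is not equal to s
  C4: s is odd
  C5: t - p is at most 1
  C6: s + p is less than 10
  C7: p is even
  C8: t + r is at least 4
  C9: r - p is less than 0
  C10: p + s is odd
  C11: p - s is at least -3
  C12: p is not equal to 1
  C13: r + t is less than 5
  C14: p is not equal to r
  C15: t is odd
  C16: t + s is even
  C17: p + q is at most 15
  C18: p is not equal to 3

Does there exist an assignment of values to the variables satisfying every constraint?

Try p = 4, q = 8, r = 1, s = 5, t = 3.
Check constraint 1: r + t = 4; constraint 2: t - q = -5. The remaining constraints are straightforward to verify.

Satisfiable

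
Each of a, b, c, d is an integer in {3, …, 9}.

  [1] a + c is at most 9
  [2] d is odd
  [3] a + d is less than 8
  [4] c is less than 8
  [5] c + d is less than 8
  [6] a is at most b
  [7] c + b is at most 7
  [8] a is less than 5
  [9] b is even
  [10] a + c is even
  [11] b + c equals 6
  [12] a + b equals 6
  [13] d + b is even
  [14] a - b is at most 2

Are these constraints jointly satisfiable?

Unsatisfiable

Constraint 2 makes d odd and constraint 9 makes b even, so d + b must be odd. Constraint 13 says d + b is even — contradiction.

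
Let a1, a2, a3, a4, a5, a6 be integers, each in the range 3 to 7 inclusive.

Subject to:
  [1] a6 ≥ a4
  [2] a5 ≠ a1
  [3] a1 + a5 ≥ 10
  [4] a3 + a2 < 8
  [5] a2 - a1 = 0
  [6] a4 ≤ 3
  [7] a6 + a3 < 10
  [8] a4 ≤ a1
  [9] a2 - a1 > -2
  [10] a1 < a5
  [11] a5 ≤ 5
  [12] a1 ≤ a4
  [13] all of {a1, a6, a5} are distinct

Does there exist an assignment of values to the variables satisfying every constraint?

From constraints 6 and 12: a1 ≤ a4 ≤ 3. From constraint 11: a5 ≤ 5. Hence a1 + a5 ≤ 8. But constraint 3 requires a1 + a5 ≥ 10, and 10 > 8. Contradiction.

Unsatisfiable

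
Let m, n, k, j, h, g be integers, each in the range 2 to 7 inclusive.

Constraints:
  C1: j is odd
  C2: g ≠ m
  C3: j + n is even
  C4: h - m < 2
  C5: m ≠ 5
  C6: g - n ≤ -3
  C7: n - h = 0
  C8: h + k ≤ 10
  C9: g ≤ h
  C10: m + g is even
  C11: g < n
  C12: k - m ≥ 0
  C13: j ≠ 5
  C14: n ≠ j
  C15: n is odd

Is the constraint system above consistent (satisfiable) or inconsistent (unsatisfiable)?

Setting (m, n, k, j, h, g) = (4, 5, 5, 3, 5, 2) satisfies everything: constraint 4: h - m = 1; constraint 6: g - n = -3; constraint 7: n - h = 0, and the others follow.

Satisfiable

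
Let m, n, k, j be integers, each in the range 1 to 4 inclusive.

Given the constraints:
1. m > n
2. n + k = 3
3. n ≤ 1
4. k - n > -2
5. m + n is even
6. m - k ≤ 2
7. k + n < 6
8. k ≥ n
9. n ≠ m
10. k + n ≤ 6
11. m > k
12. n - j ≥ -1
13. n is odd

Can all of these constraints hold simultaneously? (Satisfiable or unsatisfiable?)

Try m = 3, n = 1, k = 2, j = 1.
Check constraint 2: n + k = 3; constraint 4: k - n = 1. The remaining constraints are straightforward to verify.

Satisfiable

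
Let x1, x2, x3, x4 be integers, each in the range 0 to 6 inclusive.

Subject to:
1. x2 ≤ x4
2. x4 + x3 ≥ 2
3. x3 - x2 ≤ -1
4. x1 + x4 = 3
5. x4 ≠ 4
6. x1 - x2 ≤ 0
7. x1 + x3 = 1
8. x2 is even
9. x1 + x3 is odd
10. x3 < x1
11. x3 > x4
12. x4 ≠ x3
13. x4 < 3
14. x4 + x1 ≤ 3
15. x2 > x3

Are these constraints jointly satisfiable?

Unsatisfiable

Constraints 1, 6, 10, and 11 give x1 ≤ x2, x2 ≤ x4, x4 < x3, x3 < x1. Chaining: x1 ≤ x2 ≤ x4 < x3 < x1, which forces x1 < x1 — impossible.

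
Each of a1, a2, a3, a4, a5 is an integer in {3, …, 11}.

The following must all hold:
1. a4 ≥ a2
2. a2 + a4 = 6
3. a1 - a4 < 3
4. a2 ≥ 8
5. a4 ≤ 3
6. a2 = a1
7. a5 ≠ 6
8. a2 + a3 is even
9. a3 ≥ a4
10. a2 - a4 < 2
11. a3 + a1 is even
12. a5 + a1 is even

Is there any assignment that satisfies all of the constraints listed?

Unsatisfiable

From constraint 4: a2 ≥ 8. From constraints 1 and 5: a2 ≤ a4 and a4 ≤ 3, so a2 ≤ 3. But 3 < 8, so no value of a2 works.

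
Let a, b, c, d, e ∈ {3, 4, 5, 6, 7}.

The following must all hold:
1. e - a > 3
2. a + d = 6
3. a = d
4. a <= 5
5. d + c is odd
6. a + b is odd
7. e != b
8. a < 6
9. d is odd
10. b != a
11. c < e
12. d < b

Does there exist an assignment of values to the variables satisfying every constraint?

Take a = 3, b = 6, c = 6, d = 3, e = 7. Then constraint 1: e - a = 4; constraint 2: a + d = 6, and every other listed constraint is also met.

Satisfiable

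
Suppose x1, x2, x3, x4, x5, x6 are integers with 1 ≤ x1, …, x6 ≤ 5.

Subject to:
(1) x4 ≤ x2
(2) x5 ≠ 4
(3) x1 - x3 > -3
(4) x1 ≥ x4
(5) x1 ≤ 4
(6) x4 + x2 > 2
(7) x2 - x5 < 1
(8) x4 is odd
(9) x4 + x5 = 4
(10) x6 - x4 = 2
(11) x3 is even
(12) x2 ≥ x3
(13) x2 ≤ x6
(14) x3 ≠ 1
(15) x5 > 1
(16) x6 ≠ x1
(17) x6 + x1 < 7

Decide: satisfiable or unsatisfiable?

Setting (x1, x2, x3, x4, x5, x6) = (2, 3, 2, 1, 3, 3) satisfies everything: constraint 3: x1 - x3 = 0; constraint 6: x4 + x2 = 4, and the others follow.

Satisfiable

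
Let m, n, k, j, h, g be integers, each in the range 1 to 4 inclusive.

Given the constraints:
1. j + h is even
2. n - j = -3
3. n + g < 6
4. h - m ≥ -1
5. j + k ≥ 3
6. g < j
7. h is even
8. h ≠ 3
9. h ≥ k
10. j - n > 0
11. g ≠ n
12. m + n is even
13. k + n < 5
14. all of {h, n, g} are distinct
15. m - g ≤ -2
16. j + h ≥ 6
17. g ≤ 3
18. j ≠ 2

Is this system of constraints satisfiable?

Setting (m, n, k, j, h, g) = (1, 1, 2, 4, 2, 3) satisfies everything: constraint 2: n - j = -3; constraint 3: n + g = 4, and the others follow.

Satisfiable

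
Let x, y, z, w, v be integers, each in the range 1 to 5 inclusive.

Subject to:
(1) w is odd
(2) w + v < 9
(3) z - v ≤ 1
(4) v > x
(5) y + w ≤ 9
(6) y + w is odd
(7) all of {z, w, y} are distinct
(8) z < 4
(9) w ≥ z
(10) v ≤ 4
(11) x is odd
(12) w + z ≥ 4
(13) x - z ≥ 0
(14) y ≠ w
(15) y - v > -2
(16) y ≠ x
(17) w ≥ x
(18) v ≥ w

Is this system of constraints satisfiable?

One satisfying assignment is x = 1, y = 4, z = 1, w = 3, v = 3.
For the less obvious constraints — constraint 2: w + v = 6; constraint 3: z - v = -2; constraint 5: y + w = 7 — and the others hold by inspection.

Satisfiable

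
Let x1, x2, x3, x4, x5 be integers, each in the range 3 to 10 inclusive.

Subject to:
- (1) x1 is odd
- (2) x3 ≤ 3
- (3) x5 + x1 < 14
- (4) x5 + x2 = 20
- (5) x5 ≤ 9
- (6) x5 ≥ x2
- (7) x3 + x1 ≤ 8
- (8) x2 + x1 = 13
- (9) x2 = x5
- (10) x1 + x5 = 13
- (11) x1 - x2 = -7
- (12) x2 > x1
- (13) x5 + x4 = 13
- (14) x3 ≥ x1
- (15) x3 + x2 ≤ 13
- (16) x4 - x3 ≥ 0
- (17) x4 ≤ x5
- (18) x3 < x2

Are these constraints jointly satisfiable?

From constraints 5 and 6: x2 ≤ x5 ≤ 9. From constraints 2 and 14: x1 ≤ x3 ≤ 3. Hence x2 + x1 ≤ 12. But constraint 8 requires x2 + x1 = 13, and 13 > 12. Contradiction.

Unsatisfiable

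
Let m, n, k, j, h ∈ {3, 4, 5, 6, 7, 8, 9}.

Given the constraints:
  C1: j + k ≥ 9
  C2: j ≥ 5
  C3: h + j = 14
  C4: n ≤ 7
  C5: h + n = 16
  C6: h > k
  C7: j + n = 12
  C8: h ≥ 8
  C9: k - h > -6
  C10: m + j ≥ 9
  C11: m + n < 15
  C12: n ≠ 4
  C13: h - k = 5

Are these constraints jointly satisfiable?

The assignment m = 7, n = 7, k = 4, j = 5, h = 9 works:
  constraint 1 holds since j + k = 9.
  constraint 3 holds since h + j = 14.
The rest check out directly.

Satisfiable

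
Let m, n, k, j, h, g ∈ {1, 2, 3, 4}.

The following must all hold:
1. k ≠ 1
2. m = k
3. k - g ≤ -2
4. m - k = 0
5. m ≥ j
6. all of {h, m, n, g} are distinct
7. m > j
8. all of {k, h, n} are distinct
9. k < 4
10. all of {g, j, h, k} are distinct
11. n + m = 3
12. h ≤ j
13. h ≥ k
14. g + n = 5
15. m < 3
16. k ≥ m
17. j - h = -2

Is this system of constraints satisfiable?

Unsatisfiable

Constraints 7, 12, 13, and 16 give j < m, m ≤ k, k ≤ h, h ≤ j. Chaining: j < m ≤ k ≤ h ≤ j, which forces j < j — impossible.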